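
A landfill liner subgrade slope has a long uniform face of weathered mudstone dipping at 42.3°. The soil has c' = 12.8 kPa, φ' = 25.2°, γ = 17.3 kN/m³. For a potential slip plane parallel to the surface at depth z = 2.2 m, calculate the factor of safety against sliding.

FS = 1.19

For an infinite slope with a slip plane parallel to the surface (no pore pressure): FS = [c' + γz cos²β tanφ'] / [γz sinβ cosβ].
γz = 17.3·2.2 = 38.06 kN/m²
Numerator = 12.8 + 38.06·cos²42.3°·tan25.2° = 12.8 + 38.06·0.5471·0.4706 = 22.598 kPa
Denominator = 38.06·sin42.3°·cos42.3° = 38.06·0.6730·0.7396 = 18.946 kPa
FS = 22.598 / 18.946 = 1.193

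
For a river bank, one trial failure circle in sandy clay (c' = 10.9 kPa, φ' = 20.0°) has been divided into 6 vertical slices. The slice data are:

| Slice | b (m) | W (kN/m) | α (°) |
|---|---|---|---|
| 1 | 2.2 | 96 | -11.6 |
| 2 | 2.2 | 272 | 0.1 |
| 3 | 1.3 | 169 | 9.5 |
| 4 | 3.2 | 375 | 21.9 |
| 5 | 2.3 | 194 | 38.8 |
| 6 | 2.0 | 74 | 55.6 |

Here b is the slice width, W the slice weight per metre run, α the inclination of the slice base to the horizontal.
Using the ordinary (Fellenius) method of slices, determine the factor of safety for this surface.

FS = 1.69

Ordinary method of slices: FS = Σ[c'·Δl_i + (W_i cosα_i)·tanφ'] / Σ W_i sinα_i, with Δl_i = b_i / cosα_i.
Slice 1: Δl = 2.2/cos(-11.6°) = 2.246 m; N'_1 = 96·cos(-11.6°) = 94.0; c'Δl = 24.48; W sinα = -19.3
Slice 2: Δl = 2.2/cos0.1° = 2.200 m; N'_2 = 272·cos0.1° = 272.0; c'Δl = 23.98; W sinα = 0.5
Slice 3: Δl = 1.3/cos9.5° = 1.318 m; N'_3 = 169·cos9.5° = 166.7; c'Δl = 14.37; W sinα = 27.9
Slice 4: Δl = 3.2/cos21.9° = 3.449 m; N'_4 = 375·cos21.9° = 347.9; c'Δl = 37.59; W sinα = 139.9
Slice 5: Δl = 2.3/cos38.8° = 2.951 m; N'_5 = 194·cos38.8° = 151.2; c'Δl = 32.17; W sinα = 121.6
Slice 6: Δl = 2.0/cos55.6° = 3.540 m; N'_6 = 74·cos55.6° = 41.8; c'Δl = 38.59; W sinα = 61.1
Σc'Δl = 171.2 kN/m; ΣN' = 1073.7 kN/m; ΣW sinα = 331.6 kN/m
Resisting = 171.2 + 1073.7·tan20.0° = 171.2 + 390.8 = 562.0 kN/m
FS = 562.0 / 331.6 = 1.695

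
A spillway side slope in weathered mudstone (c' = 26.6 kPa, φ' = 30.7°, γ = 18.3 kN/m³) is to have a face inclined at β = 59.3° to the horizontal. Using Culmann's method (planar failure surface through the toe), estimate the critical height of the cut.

Culmann's analysis gives the critical failure plane at α_cr = (β + φ')/2 = (59.3 + 30.7)/2 = 45.0°, and the critical height
H_c = (4c'/γ) · sinβ cosφ' / [1 − cos(β − φ')]
    = (4·26.6/18.3) · sin59.3°·cos30.7° / [1 − cos(28.6°)]
    = 5.814 · 0.8599·0.8599 / [1 − 0.8780]
    = 5.814 · 0.7393 / 0.1220
    = 35.23 m

H_c = 35.23 m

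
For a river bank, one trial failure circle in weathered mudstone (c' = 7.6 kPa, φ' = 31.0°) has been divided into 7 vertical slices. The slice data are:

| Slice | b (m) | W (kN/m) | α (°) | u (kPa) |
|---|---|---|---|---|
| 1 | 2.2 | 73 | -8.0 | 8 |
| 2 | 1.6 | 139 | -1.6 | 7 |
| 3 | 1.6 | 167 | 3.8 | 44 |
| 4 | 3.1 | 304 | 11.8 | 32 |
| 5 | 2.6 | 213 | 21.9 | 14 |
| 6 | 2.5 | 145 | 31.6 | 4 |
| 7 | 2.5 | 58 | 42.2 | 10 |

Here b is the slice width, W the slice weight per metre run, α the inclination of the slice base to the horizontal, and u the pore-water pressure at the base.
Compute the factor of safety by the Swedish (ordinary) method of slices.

FS = 2.32

Ordinary method of slices: FS = Σ[c'·Δl_i + (W_i cosα_i − u_i·Δl_i)·tanφ'] / Σ W_i sinα_i, with Δl_i = b_i / cosα_i.
Slice 1: Δl = 2.2/cos(-8.0°) = 2.222 m; N'_1 = 73·cos(-8.0°) − 8·2.222 = 54.5; c'Δl = 16.88; W sinα = -10.2
Slice 2: Δl = 1.6/cos(-1.6°) = 1.601 m; N'_2 = 139·cos(-1.6°) − 7·1.601 = 127.7; c'Δl = 12.16; W sinα = -3.9
Slice 3: Δl = 1.6/cos3.8° = 1.604 m; N'_3 = 167·cos3.8° − 44·1.604 = 96.1; c'Δl = 12.19; W sinα = 11.1
Slice 4: Δl = 3.1/cos11.8° = 3.167 m; N'_4 = 304·cos11.8° − 32·3.167 = 196.2; c'Δl = 24.07; W sinα = 62.2
Slice 5: Δl = 2.6/cos21.9° = 2.802 m; N'_5 = 213·cos21.9° − 14·2.802 = 158.4; c'Δl = 21.30; W sinα = 79.4
Slice 6: Δl = 2.5/cos31.6° = 2.935 m; N'_6 = 145·cos31.6° − 4·2.935 = 111.8; c'Δl = 22.31; W sinα = 76.0
Slice 7: Δl = 2.5/cos42.2° = 3.375 m; N'_7 = 58·cos42.2° − 10·3.375 = 9.2; c'Δl = 25.65; W sinα = 39.0
Σc'Δl = 134.6 kN/m; ΣN' = 753.9 kN/m; ΣW sinα = 253.6 kN/m
Resisting = 134.6 + 753.9·tan31.0° = 134.6 + 453.0 = 587.6 kN/m
FS = 587.6 / 253.6 = 2.317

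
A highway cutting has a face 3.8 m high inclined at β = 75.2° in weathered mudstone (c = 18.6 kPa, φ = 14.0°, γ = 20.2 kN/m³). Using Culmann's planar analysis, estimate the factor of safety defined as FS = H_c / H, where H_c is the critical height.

FS = 1.75

H_c = (4c/γ) · sinβ cosφ / [1 − cos(β − φ)]
    = (4·18.6/20.2) · sin75.2°·cos14.0° / [1 − cos61.2°]
    = 3.683 · 0.9381 / 0.5182 = 6.67 m
FS = H_c / H = 6.67 / 3.8 = 1.754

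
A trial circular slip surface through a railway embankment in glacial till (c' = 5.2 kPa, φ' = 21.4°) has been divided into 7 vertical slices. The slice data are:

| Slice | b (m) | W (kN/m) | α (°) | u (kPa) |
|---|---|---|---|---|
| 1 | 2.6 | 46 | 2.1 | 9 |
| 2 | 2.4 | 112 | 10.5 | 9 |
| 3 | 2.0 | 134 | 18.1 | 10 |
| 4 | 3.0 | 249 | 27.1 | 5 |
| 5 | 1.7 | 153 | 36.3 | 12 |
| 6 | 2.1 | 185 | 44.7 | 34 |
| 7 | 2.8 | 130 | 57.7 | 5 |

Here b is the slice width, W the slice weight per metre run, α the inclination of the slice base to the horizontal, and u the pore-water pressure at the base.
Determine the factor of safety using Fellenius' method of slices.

FS = 0.67

Ordinary method of slices: FS = Σ[c'·Δl_i + (W_i cosα_i − u_i·Δl_i)·tanφ'] / Σ W_i sinα_i, with Δl_i = b_i / cosα_i.
Slice 1: Δl = 2.6/cos2.1° = 2.602 m; N'_1 = 46·cos2.1° − 9·2.602 = 22.6; c'Δl = 13.53; W sinα = 1.7
Slice 2: Δl = 2.4/cos10.5° = 2.441 m; N'_2 = 112·cos10.5° − 9·2.441 = 88.2; c'Δl = 12.69; W sinα = 20.4
Slice 3: Δl = 2.0/cos18.1° = 2.104 m; N'_3 = 134·cos18.1° − 10·2.104 = 106.3; c'Δl = 10.94; W sinα = 41.6
Slice 4: Δl = 3.0/cos27.1° = 3.370 m; N'_4 = 249·cos27.1° − 5·3.370 = 204.8; c'Δl = 17.52; W sinα = 113.4
Slice 5: Δl = 1.7/cos36.3° = 2.109 m; N'_5 = 153·cos36.3° − 12·2.109 = 98.0; c'Δl = 10.97; W sinα = 90.6
Slice 6: Δl = 2.1/cos44.7° = 2.954 m; N'_6 = 185·cos44.7° − 34·2.954 = 31.0; c'Δl = 15.36; W sinα = 130.1
Slice 7: Δl = 2.8/cos57.7° = 5.240 m; N'_7 = 130·cos57.7° − 5·5.240 = 43.3; c'Δl = 27.25; W sinα = 109.9
Σc'Δl = 108.3 kN/m; ΣN' = 594.2 kN/m; ΣW sinα = 507.7 kN/m
Resisting = 108.3 + 594.2·tan21.4° = 108.3 + 232.8 = 341.1 kN/m
FS = 341.1 / 507.7 = 0.672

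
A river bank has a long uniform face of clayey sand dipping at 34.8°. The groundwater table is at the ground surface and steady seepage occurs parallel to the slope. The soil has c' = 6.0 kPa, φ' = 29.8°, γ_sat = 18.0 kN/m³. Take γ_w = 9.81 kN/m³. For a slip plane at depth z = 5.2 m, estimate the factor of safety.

With seepage parallel to the slope and the water table at the surface, the effective normal stress on the slip plane uses the buoyant unit weight γ' = γ_sat − γ_w while the driving shear stress uses γ_sat:
FS = [c' + γ' z cos²β tanφ'] / [γ_sat z sinβ cosβ]
γ' = 18.0 − 9.81 = 8.19 kN/m³
Numerator = 6.0 + 8.19·5.2·cos²34.8°·tan29.8° = 6.0 + 8.19·5.2·0.6743·0.5727 = 22.446 kPa
Denominator = 18.0·5.2·sin34.8°·cos34.8° = 18.0·5.2·0.5707·0.8211 = 43.865 kPa
FS = 22.446 / 43.865 = 0.512

FS = 0.51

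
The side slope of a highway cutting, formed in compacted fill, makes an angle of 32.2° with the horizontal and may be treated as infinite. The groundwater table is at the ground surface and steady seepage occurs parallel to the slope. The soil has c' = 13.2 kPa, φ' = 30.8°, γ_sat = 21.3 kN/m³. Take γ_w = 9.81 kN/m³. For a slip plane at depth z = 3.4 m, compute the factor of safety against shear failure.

With seepage parallel to the slope and the water table at the surface, the effective normal stress on the slip plane uses the buoyant unit weight γ' = γ_sat − γ_w while the driving shear stress uses γ_sat:
FS = [c' + γ' z cos²β tanφ'] / [γ_sat z sinβ cosβ]
γ' = 21.3 − 9.81 = 11.49 kN/m³
Numerator = 13.2 + 11.49·3.4·cos²32.2°·tan30.8° = 13.2 + 11.49·3.4·0.7160·0.5961 = 29.875 kPa
Denominator = 21.3·3.4·sin32.2°·cos32.2° = 21.3·3.4·0.5329·0.8462 = 32.655 kPa
FS = 29.875 / 32.655 = 0.915

FS = 0.91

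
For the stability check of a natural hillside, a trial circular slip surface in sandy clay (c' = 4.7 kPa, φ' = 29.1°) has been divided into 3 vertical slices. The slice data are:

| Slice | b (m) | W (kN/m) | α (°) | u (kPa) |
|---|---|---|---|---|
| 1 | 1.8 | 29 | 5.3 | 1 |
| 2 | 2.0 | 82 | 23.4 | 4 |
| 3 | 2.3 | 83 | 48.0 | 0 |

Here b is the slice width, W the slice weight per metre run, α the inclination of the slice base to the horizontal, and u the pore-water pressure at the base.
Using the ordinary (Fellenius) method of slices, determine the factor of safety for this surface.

Ordinary method of slices: FS = Σ[c'·Δl_i + (W_i cosα_i − u_i·Δl_i)·tanφ'] / Σ W_i sinα_i, with Δl_i = b_i / cosα_i.
Slice 1: Δl = 1.8/cos5.3° = 1.808 m; N'_1 = 29·cos5.3° − 1·1.808 = 27.1; c'Δl = 8.50; W sinα = 2.7
Slice 2: Δl = 2.0/cos23.4° = 2.179 m; N'_2 = 82·cos23.4° − 4·2.179 = 66.5; c'Δl = 10.24; W sinα = 32.6
Slice 3: Δl = 2.3/cos48.0° = 3.437 m; N'_3 = 83·cos48.0° − 0·3.437 = 55.5; c'Δl = 16.16; W sinα = 61.7
Σc'Δl = 34.9 kN/m; ΣN' = 149.1 kN/m; ΣW sinα = 96.9 kN/m
Resisting = 34.9 + 149.1·tan29.1° = 34.9 + 83.0 = 117.9 kN/m
FS = 117.9 / 96.9 = 1.216

FS = 1.22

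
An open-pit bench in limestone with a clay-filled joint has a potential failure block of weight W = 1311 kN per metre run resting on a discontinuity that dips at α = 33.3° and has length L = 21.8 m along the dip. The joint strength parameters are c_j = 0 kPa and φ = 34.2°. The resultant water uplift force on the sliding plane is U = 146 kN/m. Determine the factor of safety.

Resolving the block weight along and normal to the plane and applying the Mohr–Coulomb strength on the joint:
N' = W cosα − U = 1311·cos33.3° − 146 = 949.7 kN/m
Driving force T = W sinα = 1311·sin33.3° = 719.8 kN/m
Resisting force R = c_j·L + N'·tanφ = 0·21.8 + 949.7·tan34.2° = 0.0 + 645.4 = 645.4 kN/m
FS = R / T = 645.4 / 719.8 = 0.897

FS = 0.90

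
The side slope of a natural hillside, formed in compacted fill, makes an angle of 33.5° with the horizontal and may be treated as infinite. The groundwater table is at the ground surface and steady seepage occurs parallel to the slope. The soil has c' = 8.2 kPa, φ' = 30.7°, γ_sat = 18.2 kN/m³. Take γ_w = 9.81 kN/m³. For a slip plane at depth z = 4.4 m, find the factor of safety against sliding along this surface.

With seepage parallel to the slope and the water table at the surface, the effective normal stress on the slip plane uses the buoyant unit weight γ' = γ_sat − γ_w while the driving shear stress uses γ_sat:
FS = [c' + γ' z cos²β tanφ'] / [γ_sat z sinβ cosβ]
γ' = 18.2 − 9.81 = 8.39 kN/m³
Numerator = 8.2 + 8.39·4.4·cos²33.5°·tan30.7° = 8.2 + 8.39·4.4·0.6954·0.5938 = 23.442 kPa
Denominator = 18.2·4.4·sin33.5°·cos33.5° = 18.2·4.4·0.5519·0.8339 = 36.857 kPa
FS = 23.442 / 36.857 = 0.636

FS = 0.64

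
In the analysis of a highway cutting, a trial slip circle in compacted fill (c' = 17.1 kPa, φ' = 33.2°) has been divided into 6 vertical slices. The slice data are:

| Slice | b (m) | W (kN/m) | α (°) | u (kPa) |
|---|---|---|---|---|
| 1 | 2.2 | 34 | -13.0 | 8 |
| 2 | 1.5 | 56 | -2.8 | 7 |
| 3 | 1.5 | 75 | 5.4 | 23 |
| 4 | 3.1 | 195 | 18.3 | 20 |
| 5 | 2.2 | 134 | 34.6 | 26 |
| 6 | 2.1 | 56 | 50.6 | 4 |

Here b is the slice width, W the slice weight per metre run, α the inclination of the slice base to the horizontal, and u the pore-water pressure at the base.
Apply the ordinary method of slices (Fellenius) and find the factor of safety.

FS = 2.45

Ordinary method of slices: FS = Σ[c'·Δl_i + (W_i cosα_i − u_i·Δl_i)·tanφ'] / Σ W_i sinα_i, with Δl_i = b_i / cosα_i.
Slice 1: Δl = 2.2/cos(-13.0°) = 2.258 m; N'_1 = 34·cos(-13.0°) − 8·2.258 = 15.1; c'Δl = 38.61; W sinα = -7.6
Slice 2: Δl = 1.5/cos(-2.8°) = 1.502 m; N'_2 = 56·cos(-2.8°) − 7·1.502 = 45.4; c'Δl = 25.68; W sinα = -2.7
Slice 3: Δl = 1.5/cos5.4° = 1.507 m; N'_3 = 75·cos5.4° − 23·1.507 = 40.0; c'Δl = 25.76; W sinα = 7.1
Slice 4: Δl = 3.1/cos18.3° = 3.265 m; N'_4 = 195·cos18.3° − 20·3.265 = 119.8; c'Δl = 55.83; W sinα = 61.2
Slice 5: Δl = 2.2/cos34.6° = 2.673 m; N'_5 = 134·cos34.6° − 26·2.673 = 40.8; c'Δl = 45.70; W sinα = 76.1
Slice 6: Δl = 2.1/cos50.6° = 3.308 m; N'_6 = 56·cos50.6° − 4·3.308 = 22.3; c'Δl = 56.58; W sinα = 43.3
Σc'Δl = 248.2 kN/m; ΣN' = 283.5 kN/m; ΣW sinα = 177.3 kN/m
Resisting = 248.2 + 283.5·tan33.2° = 248.2 + 185.5 = 433.7 kN/m
FS = 433.7 / 177.3 = 2.446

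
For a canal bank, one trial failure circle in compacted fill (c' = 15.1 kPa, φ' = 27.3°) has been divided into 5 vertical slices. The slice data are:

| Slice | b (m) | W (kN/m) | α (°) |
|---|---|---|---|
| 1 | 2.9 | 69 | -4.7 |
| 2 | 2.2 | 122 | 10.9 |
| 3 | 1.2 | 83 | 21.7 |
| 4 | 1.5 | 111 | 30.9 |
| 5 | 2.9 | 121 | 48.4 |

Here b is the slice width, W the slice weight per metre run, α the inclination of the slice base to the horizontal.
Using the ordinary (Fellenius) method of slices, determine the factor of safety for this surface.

Ordinary method of slices: FS = Σ[c'·Δl_i + (W_i cosα_i)·tanφ'] / Σ W_i sinα_i, with Δl_i = b_i / cosα_i.
Slice 1: Δl = 2.9/cos(-4.7°) = 2.910 m; N'_1 = 69·cos(-4.7°) = 68.8; c'Δl = 43.94; W sinα = -5.7
Slice 2: Δl = 2.2/cos10.9° = 2.240 m; N'_2 = 122·cos10.9° = 119.8; c'Δl = 33.83; W sinα = 23.1
Slice 3: Δl = 1.2/cos21.7° = 1.292 m; N'_3 = 83·cos21.7° = 77.1; c'Δl = 19.50; W sinα = 30.7
Slice 4: Δl = 1.5/cos30.9° = 1.748 m; N'_4 = 111·cos30.9° = 95.2; c'Δl = 26.40; W sinα = 57.0
Slice 5: Δl = 2.9/cos48.4° = 4.368 m; N'_5 = 121·cos48.4° = 80.3; c'Δl = 65.96; W sinα = 90.5
Σc'Δl = 189.6 kN/m; ΣN' = 441.3 kN/m; ΣW sinα = 195.6 kN/m
Resisting = 189.6 + 441.3·tan27.3° = 189.6 + 227.8 = 417.4 kN/m
FS = 417.4 / 195.6 = 2.134

FS = 2.13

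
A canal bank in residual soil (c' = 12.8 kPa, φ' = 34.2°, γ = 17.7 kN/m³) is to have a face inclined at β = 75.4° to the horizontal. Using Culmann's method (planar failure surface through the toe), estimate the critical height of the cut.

Culmann's analysis gives the critical failure plane at α_cr = (β + φ')/2 = (75.4 + 34.2)/2 = 54.8°, and the critical height
H_c = (4c'/γ) · sinβ cosφ' / [1 − cos(β − φ')]
    = (4·12.8/17.7) · sin75.4°·cos34.2° / [1 − cos(41.2°)]
    = 2.893 · 0.9677·0.8271 / [1 − 0.7524]
    = 2.893 · 0.8004 / 0.2476
    = 9.35 m

H_c = 9.35 m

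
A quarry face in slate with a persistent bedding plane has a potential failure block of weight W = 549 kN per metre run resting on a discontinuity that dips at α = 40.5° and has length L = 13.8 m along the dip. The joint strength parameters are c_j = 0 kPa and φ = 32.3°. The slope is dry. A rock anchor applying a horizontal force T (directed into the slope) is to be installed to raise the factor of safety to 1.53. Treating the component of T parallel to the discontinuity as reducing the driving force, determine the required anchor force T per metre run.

T = 179 kN/m

Resolving forces along and normal to the sliding plane, with the horizontal anchor force T adding T·sinα to the effective normal force and T·cosα acting up the plane against the driving force:
FS = [c_jL + (W cosα + T sinα) tanφ] / [W sinα − T cosα]
Without the anchor: N' = 417.5 kN/m, driving T_d = 356.5 kN/m, resisting R = 0·13.8 + 417.5·tan32.3° = 263.9 kN/m, FS = 0.74.
Setting FS = 1.53 and solving for T:
1.53·(356.5 − T cos40.5°) = 263.9 + T sin40.5°·tan32.3°
T·(sin40.5°·tan32.3° + 1.53·cos40.5°) = 1.53·356.5 − 263.9
T·(0.6494·0.6322 + 1.53·0.7604) = 545.5 − 263.9 = 281.6
T·1.5740 = 281.6
T = 178.9 kN/m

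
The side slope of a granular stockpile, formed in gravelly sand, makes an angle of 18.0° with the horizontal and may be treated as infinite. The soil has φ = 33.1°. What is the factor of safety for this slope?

For a dry cohesionless infinite slope the factor of safety is FS = tanφ / tanβ.
FS = tan33.1° / tan18.0° = 0.6519 / 0.3249 = 2.006

FS = 2.01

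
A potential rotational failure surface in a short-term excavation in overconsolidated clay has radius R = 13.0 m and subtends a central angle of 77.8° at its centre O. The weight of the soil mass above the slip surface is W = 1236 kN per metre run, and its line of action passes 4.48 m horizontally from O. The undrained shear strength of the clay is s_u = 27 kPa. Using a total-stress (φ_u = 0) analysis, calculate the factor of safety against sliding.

FS = 1.12

Taking moments about the centre O, the resisting moment is provided by the undrained shear strength acting along the arc:
Arc length L_a = R·θ = 13.0·(77.8°·π/180) = 13.0·1.3579 = 17.65 m
M_R = s_u·L_a·R = 27·17.65·13.0 = 6195.9 kN·m/m
M_D = W·d = 1236·4.48 = 5537.3 kN·m/m
FS = M_R / M_D = 6195.9 / 5537.3 = 1.119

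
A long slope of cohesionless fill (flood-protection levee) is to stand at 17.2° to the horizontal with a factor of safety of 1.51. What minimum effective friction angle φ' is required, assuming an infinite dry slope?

FS = tanφ'/tanβ ⇒ tanφ' = FS · tanβ = 1.51 · tan17.2° = 0.4674
φ' = arctan(0.4674) = 25.05°

φ' = 25.1°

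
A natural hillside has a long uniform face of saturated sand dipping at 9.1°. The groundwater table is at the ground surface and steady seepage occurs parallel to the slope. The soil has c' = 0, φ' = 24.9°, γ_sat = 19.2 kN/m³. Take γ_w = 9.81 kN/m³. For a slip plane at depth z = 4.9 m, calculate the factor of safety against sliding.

FS = 1.42

With seepage parallel to the slope and the water table at the surface, the effective normal stress on the slip plane uses the buoyant unit weight γ' = γ_sat − γ_w while the driving shear stress uses γ_sat:
FS = [c' + γ' z cos²β tanφ'] / [γ_sat z sinβ cosβ]
(For c' = 0 this reduces to FS = (γ'/γ_sat)·tanφ'/tanβ.)
γ' = 19.2 − 9.81 = 9.39 kN/m³
Numerator = 0.0 + 9.39·4.9·cos²9.1°·tan24.9° = 0.0 + 9.39·4.9·0.9750·0.4642 = 20.823 kPa
Denominator = 19.2·4.9·sin9.1°·cos9.1° = 19.2·4.9·0.1582·0.9874 = 14.692 kPa
FS = 20.823 / 14.692 = 1.417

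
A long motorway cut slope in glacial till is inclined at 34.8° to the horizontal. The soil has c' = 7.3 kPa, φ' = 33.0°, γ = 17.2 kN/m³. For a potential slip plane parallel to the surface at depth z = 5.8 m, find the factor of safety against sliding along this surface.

FS = 1.09

For an infinite slope with a slip plane parallel to the surface (no pore pressure): FS = [c' + γz cos²β tanφ'] / [γz sinβ cosβ].
γz = 17.2·5.8 = 99.76 kN/m²
Numerator = 7.3 + 99.76·cos²34.8°·tan33.0° = 7.3 + 99.76·0.6743·0.6494 = 50.984 kPa
Denominator = 99.76·sin34.8°·cos34.8° = 99.76·0.5707·0.8211 = 46.752 kPa
FS = 50.984 / 46.752 = 1.091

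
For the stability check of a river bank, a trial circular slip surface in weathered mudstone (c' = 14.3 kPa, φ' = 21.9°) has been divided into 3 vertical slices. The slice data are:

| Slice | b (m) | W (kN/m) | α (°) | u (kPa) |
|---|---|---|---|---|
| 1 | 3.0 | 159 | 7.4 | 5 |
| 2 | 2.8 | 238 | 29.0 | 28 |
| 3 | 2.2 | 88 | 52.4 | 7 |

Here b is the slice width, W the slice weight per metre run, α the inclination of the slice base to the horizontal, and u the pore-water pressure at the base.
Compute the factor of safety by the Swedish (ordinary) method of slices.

FS = 1.25

Ordinary method of slices: FS = Σ[c'·Δl_i + (W_i cosα_i − u_i·Δl_i)·tanφ'] / Σ W_i sinα_i, with Δl_i = b_i / cosα_i.
Slice 1: Δl = 3.0/cos7.4° = 3.025 m; N'_1 = 159·cos7.4° − 5·3.025 = 142.5; c'Δl = 43.26; W sinα = 20.5
Slice 2: Δl = 2.8/cos29.0° = 3.201 m; N'_2 = 238·cos29.0° − 28·3.201 = 118.5; c'Δl = 45.78; W sinα = 115.4
Slice 3: Δl = 2.2/cos52.4° = 3.606 m; N'_3 = 88·cos52.4° − 7·3.606 = 28.5; c'Δl = 51.56; W sinα = 69.7
Σc'Δl = 140.6 kN/m; ΣN' = 289.5 kN/m; ΣW sinα = 205.6 kN/m
Resisting = 140.6 + 289.5·tan21.9° = 140.6 + 116.4 = 257.0 kN/m
FS = 257.0 / 205.6 = 1.250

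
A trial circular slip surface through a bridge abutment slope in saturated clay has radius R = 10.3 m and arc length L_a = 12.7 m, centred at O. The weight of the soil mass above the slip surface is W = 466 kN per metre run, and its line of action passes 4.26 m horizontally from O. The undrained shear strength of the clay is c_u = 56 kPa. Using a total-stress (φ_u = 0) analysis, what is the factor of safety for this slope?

FS = 3.69

Taking moments about the centre O, the resisting moment is provided by the undrained shear strength acting along the arc:
M_R = c_u·L_a·R = 56·12.70·10.3 = 7325.4 kN·m/m
M_D = W·d = 466·4.26 = 1985.2 kN·m/m
FS = M_R / M_D = 7325.4 / 1985.2 = 3.690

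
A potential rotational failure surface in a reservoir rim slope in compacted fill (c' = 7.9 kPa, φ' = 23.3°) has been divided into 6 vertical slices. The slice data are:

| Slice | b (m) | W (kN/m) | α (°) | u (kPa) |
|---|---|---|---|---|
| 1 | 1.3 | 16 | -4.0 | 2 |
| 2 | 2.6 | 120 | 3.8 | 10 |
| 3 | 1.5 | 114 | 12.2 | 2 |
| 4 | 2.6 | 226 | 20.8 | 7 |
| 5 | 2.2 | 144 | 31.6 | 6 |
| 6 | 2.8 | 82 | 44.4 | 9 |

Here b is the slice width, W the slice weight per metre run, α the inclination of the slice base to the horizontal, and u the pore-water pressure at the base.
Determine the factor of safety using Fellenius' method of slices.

FS = 1.43

Ordinary method of slices: FS = Σ[c'·Δl_i + (W_i cosα_i − u_i·Δl_i)·tanφ'] / Σ W_i sinα_i, with Δl_i = b_i / cosα_i.
Slice 1: Δl = 1.3/cos(-4.0°) = 1.303 m; N'_1 = 16·cos(-4.0°) − 2·1.303 = 13.4; c'Δl = 10.30; W sinα = -1.1
Slice 2: Δl = 2.6/cos3.8° = 2.606 m; N'_2 = 120·cos3.8° − 10·2.606 = 93.7; c'Δl = 20.59; W sinα = 8.0
Slice 3: Δl = 1.5/cos12.2° = 1.535 m; N'_3 = 114·cos12.2° − 2·1.535 = 108.4; c'Δl = 12.12; W sinα = 24.1
Slice 4: Δl = 2.6/cos20.8° = 2.781 m; N'_4 = 226·cos20.8° − 7·2.781 = 191.8; c'Δl = 21.97; W sinα = 80.3
Slice 5: Δl = 2.2/cos31.6° = 2.583 m; N'_5 = 144·cos31.6° − 6·2.583 = 107.2; c'Δl = 20.41; W sinα = 75.5
Slice 6: Δl = 2.8/cos44.4° = 3.919 m; N'_6 = 82·cos44.4° − 9·3.919 = 23.3; c'Δl = 30.96; W sinα = 57.4
Σc'Δl = 116.3 kN/m; ΣN' = 537.7 kN/m; ΣW sinα = 244.0 kN/m
Resisting = 116.3 + 537.7·tan23.3° = 116.3 + 231.6 = 347.9 kN/m
FS = 347.9 / 244.0 = 1.426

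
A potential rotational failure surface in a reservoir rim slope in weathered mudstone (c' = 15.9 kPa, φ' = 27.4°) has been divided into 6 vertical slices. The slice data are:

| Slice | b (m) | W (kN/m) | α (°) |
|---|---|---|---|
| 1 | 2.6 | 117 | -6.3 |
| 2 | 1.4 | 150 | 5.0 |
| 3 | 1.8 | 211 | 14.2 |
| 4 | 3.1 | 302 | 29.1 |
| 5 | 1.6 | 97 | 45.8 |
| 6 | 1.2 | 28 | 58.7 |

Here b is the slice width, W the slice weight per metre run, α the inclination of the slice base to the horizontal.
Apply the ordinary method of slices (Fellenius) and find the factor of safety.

FS = 2.21

Ordinary method of slices: FS = Σ[c'·Δl_i + (W_i cosα_i)·tanφ'] / Σ W_i sinα_i, with Δl_i = b_i / cosα_i.
Slice 1: Δl = 2.6/cos(-6.3°) = 2.616 m; N'_1 = 117·cos(-6.3°) = 116.3; c'Δl = 41.59; W sinα = -12.8
Slice 2: Δl = 1.4/cos5.0° = 1.405 m; N'_2 = 150·cos5.0° = 149.4; c'Δl = 22.35; W sinα = 13.1
Slice 3: Δl = 1.8/cos14.2° = 1.857 m; N'_3 = 211·cos14.2° = 204.6; c'Δl = 29.52; W sinα = 51.8
Slice 4: Δl = 3.1/cos29.1° = 3.548 m; N'_4 = 302·cos29.1° = 263.9; c'Δl = 56.41; W sinα = 146.9
Slice 5: Δl = 1.6/cos45.8° = 2.295 m; N'_5 = 97·cos45.8° = 67.6; c'Δl = 36.49; W sinα = 69.5
Slice 6: Δl = 1.2/cos58.7° = 2.310 m; N'_6 = 28·cos58.7° = 14.5; c'Δl = 36.73; W sinα = 23.9
Σc'Δl = 223.1 kN/m; ΣN' = 816.3 kN/m; ΣW sinα = 292.3 kN/m
Resisting = 223.1 + 816.3·tan27.4° = 223.1 + 423.1 = 646.2 kN/m
FS = 646.2 / 292.3 = 2.211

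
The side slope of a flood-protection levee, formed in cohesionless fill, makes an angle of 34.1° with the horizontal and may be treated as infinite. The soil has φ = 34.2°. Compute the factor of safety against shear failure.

FS = 1.00

For a dry cohesionless infinite slope the factor of safety is FS = tanφ / tanβ.
FS = tan34.2° / tan34.1° = 0.6796 / 0.6771 = 1.004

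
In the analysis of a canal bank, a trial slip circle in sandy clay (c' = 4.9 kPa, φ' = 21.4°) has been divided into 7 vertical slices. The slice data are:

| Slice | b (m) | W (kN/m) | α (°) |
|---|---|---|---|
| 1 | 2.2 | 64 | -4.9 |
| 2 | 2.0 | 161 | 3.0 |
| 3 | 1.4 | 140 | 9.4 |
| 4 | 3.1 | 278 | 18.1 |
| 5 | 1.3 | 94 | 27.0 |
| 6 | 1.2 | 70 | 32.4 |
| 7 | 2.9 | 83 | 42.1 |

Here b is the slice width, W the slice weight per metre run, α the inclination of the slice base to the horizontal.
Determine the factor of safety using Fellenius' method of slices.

FS = 1.62

Ordinary method of slices: FS = Σ[c'·Δl_i + (W_i cosα_i)·tanφ'] / Σ W_i sinα_i, with Δl_i = b_i / cosα_i.
Slice 1: Δl = 2.2/cos(-4.9°) = 2.208 m; N'_1 = 64·cos(-4.9°) = 63.8; c'Δl = 10.82; W sinα = -5.5
Slice 2: Δl = 2.0/cos3.0° = 2.003 m; N'_2 = 161·cos3.0° = 160.8; c'Δl = 9.81; W sinα = 8.4
Slice 3: Δl = 1.4/cos9.4° = 1.419 m; N'_3 = 140·cos9.4° = 138.1; c'Δl = 6.95; W sinα = 22.9
Slice 4: Δl = 3.1/cos18.1° = 3.261 m; N'_4 = 278·cos18.1° = 264.2; c'Δl = 15.98; W sinα = 86.4
Slice 5: Δl = 1.3/cos27.0° = 1.459 m; N'_5 = 94·cos27.0° = 83.8; c'Δl = 7.15; W sinα = 42.7
Slice 6: Δl = 1.2/cos32.4° = 1.421 m; N'_6 = 70·cos32.4° = 59.1; c'Δl = 6.96; W sinα = 37.5
Slice 7: Δl = 2.9/cos42.1° = 3.908 m; N'_7 = 83·cos42.1° = 61.6; c'Δl = 19.15; W sinα = 55.6
Σc'Δl = 76.8 kN/m; ΣN' = 831.4 kN/m; ΣW sinα = 248.0 kN/m
Resisting = 76.8 + 831.4·tan21.4° = 76.8 + 325.8 = 402.6 kN/m
FS = 402.6 / 248.0 = 1.623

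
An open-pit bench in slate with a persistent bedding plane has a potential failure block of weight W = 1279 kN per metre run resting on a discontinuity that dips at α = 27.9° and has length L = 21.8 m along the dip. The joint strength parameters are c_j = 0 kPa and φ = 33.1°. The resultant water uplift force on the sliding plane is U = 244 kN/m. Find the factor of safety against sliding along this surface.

Resolving the block weight along and normal to the plane and applying the Mohr–Coulomb strength on the joint:
N' = W cosα − U = 1279·cos27.9° − 244 = 886.3 kN/m
Driving force T = W sinα = 1279·sin27.9° = 598.5 kN/m
Resisting force R = c_j·L + N'·tanφ = 0·21.8 + 886.3·tan33.1° = 0.0 + 577.8 = 577.8 kN/m
FS = R / T = 577.8 / 598.5 = 0.965

FS = 0.97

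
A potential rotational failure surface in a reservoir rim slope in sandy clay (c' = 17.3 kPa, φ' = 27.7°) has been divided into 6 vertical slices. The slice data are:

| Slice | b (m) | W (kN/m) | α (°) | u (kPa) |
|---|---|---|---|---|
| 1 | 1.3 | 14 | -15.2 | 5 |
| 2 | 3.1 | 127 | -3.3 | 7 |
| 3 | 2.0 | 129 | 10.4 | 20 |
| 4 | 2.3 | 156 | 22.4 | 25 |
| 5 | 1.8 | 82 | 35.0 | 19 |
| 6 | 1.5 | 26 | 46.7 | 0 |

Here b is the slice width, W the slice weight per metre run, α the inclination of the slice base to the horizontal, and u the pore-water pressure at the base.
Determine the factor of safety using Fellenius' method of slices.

Ordinary method of slices: FS = Σ[c'·Δl_i + (W_i cosα_i − u_i·Δl_i)·tanφ'] / Σ W_i sinα_i, with Δl_i = b_i / cosα_i.
Slice 1: Δl = 1.3/cos(-15.2°) = 1.347 m; N'_1 = 14·cos(-15.2°) − 5·1.347 = 6.8; c'Δl = 23.31; W sinα = -3.7
Slice 2: Δl = 3.1/cos(-3.3°) = 3.105 m; N'_2 = 127·cos(-3.3°) − 7·3.105 = 105.1; c'Δl = 53.72; W sinα = -7.3
Slice 3: Δl = 2.0/cos10.4° = 2.033 m; N'_3 = 129·cos10.4° − 20·2.033 = 86.2; c'Δl = 35.18; W sinα = 23.3
Slice 4: Δl = 2.3/cos22.4° = 2.488 m; N'_4 = 156·cos22.4° − 25·2.488 = 82.0; c'Δl = 43.04; W sinα = 59.4
Slice 5: Δl = 1.8/cos35.0° = 2.197 m; N'_5 = 82·cos35.0° − 19·2.197 = 25.4; c'Δl = 38.01; W sinα = 47.0
Slice 6: Δl = 1.5/cos46.7° = 2.187 m; N'_6 = 26·cos46.7° − 0·2.187 = 17.8; c'Δl = 37.84; W sinα = 18.9
Σc'Δl = 231.1 kN/m; ΣN' = 323.3 kN/m; ΣW sinα = 137.7 kN/m
Resisting = 231.1 + 323.3·tan27.7° = 231.1 + 169.8 = 400.8 kN/m
FS = 400.8 / 137.7 = 2.911

FS = 2.91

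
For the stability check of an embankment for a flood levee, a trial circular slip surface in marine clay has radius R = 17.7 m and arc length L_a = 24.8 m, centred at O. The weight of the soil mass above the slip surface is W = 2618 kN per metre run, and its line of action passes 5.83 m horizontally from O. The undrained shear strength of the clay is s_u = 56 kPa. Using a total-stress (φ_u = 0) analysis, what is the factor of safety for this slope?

Taking moments about the centre O, the resisting moment is provided by the undrained shear strength acting along the arc:
M_R = s_u·L_a·R = 56·24.80·17.7 = 24581.8 kN·m/m
M_D = W·d = 2618·5.83 = 15262.9 kN·m/m
FS = M_R / M_D = 24581.8 / 15262.9 = 1.611

FS = 1.61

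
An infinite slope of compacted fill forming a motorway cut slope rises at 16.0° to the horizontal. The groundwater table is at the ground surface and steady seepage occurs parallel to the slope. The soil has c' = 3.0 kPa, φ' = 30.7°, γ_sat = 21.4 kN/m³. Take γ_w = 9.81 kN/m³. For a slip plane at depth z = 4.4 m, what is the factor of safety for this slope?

FS = 1.24

With seepage parallel to the slope and the water table at the surface, the effective normal stress on the slip plane uses the buoyant unit weight γ' = γ_sat − γ_w while the driving shear stress uses γ_sat:
FS = [c' + γ' z cos²β tanφ'] / [γ_sat z sinβ cosβ]
γ' = 21.4 − 9.81 = 11.59 kN/m³
Numerator = 3.0 + 11.59·4.4·cos²16.0°·tan30.7° = 3.0 + 11.59·4.4·0.9240·0.5938 = 30.979 kPa
Denominator = 21.4·4.4·sin16.0°·cos16.0° = 21.4·4.4·0.2756·0.9613 = 24.949 kPa
FS = 30.979 / 24.949 = 1.242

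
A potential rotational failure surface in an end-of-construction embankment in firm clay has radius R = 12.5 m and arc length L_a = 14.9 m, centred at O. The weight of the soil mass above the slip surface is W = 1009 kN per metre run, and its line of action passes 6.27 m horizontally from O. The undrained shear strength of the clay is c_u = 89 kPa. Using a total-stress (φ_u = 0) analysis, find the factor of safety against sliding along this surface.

Taking moments about the centre O, the resisting moment is provided by the undrained shear strength acting along the arc:
M_R = c_u·L_a·R = 89·14.90·12.5 = 16576.2 kN·m/m
M_D = W·d = 1009·6.27 = 6326.4 kN·m/m
FS = M_R / M_D = 16576.2 / 6326.4 = 2.620

FS = 2.62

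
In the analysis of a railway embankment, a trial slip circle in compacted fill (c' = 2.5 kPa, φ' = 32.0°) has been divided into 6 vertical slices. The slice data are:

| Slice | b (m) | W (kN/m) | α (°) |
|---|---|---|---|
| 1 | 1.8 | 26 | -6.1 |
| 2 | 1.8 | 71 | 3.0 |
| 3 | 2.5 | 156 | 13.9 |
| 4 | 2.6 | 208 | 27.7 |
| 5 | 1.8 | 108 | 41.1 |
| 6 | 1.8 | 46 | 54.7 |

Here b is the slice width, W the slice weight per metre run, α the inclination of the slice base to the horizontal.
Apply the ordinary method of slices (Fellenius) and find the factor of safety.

Ordinary method of slices: FS = Σ[c'·Δl_i + (W_i cosα_i)·tanφ'] / Σ W_i sinα_i, with Δl_i = b_i / cosα_i.
Slice 1: Δl = 1.8/cos(-6.1°) = 1.810 m; N'_1 = 26·cos(-6.1°) = 25.9; c'Δl = 4.53; W sinα = -2.8
Slice 2: Δl = 1.8/cos3.0° = 1.802 m; N'_2 = 71·cos3.0° = 70.9; c'Δl = 4.51; W sinα = 3.7
Slice 3: Δl = 2.5/cos13.9° = 2.575 m; N'_3 = 156·cos13.9° = 151.4; c'Δl = 6.44; W sinα = 37.5
Slice 4: Δl = 2.6/cos27.7° = 2.937 m; N'_4 = 208·cos27.7° = 184.2; c'Δl = 7.34; W sinα = 96.7
Slice 5: Δl = 1.8/cos41.1° = 2.389 m; N'_5 = 108·cos41.1° = 81.4; c'Δl = 5.97; W sinα = 71.0
Slice 6: Δl = 1.8/cos54.7° = 3.115 m; N'_6 = 46·cos54.7° = 26.6; c'Δl = 7.79; W sinα = 37.5
Σc'Δl = 36.6 kN/m; ΣN' = 540.3 kN/m; ΣW sinα = 243.7 kN/m
Resisting = 36.6 + 540.3·tan32.0° = 36.6 + 337.6 = 374.2 kN/m
FS = 374.2 / 243.7 = 1.536

FS = 1.54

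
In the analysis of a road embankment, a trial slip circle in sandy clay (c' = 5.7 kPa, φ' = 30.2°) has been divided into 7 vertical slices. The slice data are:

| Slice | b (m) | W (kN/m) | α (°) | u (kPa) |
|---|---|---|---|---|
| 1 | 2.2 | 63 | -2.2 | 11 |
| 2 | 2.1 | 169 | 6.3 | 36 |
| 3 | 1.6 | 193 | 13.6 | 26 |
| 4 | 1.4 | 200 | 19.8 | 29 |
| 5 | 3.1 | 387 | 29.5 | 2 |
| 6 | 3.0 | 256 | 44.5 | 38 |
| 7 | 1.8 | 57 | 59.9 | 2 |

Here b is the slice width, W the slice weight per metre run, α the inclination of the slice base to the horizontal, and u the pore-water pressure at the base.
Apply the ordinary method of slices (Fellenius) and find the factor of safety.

FS = 1.04

Ordinary method of slices: FS = Σ[c'·Δl_i + (W_i cosα_i − u_i·Δl_i)·tanφ'] / Σ W_i sinα_i, with Δl_i = b_i / cosα_i.
Slice 1: Δl = 2.2/cos(-2.2°) = 2.202 m; N'_1 = 63·cos(-2.2°) − 11·2.202 = 38.7; c'Δl = 12.55; W sinα = -2.4
Slice 2: Δl = 2.1/cos6.3° = 2.113 m; N'_2 = 169·cos6.3° − 36·2.113 = 91.9; c'Δl = 12.04; W sinα = 18.5
Slice 3: Δl = 1.6/cos13.6° = 1.646 m; N'_3 = 193·cos13.6° − 26·1.646 = 144.8; c'Δl = 9.38; W sinα = 45.4
Slice 4: Δl = 1.4/cos19.8° = 1.488 m; N'_4 = 200·cos19.8° − 29·1.488 = 145.0; c'Δl = 8.48; W sinα = 67.7
Slice 5: Δl = 3.1/cos29.5° = 3.562 m; N'_5 = 387·cos29.5° − 2·3.562 = 329.7; c'Δl = 20.30; W sinα = 190.6
Slice 6: Δl = 3.0/cos44.5° = 4.206 m; N'_6 = 256·cos44.5° − 38·4.206 = 22.8; c'Δl = 23.97; W sinα = 179.4
Slice 7: Δl = 1.8/cos59.9° = 3.589 m; N'_7 = 57·cos59.9° − 2·3.589 = 21.4; c'Δl = 20.46; W sinα = 49.3
Σc'Δl = 107.2 kN/m; ΣN' = 794.3 kN/m; ΣW sinα = 548.6 kN/m
Resisting = 107.2 + 794.3·tan30.2° = 107.2 + 462.3 = 569.5 kN/m
FS = 569.5 / 548.6 = 1.038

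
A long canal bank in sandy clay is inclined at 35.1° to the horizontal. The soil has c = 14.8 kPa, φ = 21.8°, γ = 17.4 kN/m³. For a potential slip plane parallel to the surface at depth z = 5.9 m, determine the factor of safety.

FS = 0.88

For an infinite slope with a slip plane parallel to the surface (no pore pressure): FS = [c + γz cos²β tanφ] / [γz sinβ cosβ].
γz = 17.4·5.9 = 102.66 kN/m²
Numerator = 14.8 + 102.66·cos²35.1°·tan21.8° = 14.8 + 102.66·0.6694·0.4000 = 42.285 kPa
Denominator = 102.66·sin35.1°·cos35.1° = 102.66·0.5750·0.8181 = 48.295 kPa
FS = 42.285 / 48.295 = 0.876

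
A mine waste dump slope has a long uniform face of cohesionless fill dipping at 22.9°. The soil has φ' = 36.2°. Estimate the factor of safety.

FS = 1.73

For a dry cohesionless infinite slope the factor of safety is FS = tanφ' / tanβ.
FS = tan36.2° / tan22.9° = 0.7319 / 0.4224 = 1.733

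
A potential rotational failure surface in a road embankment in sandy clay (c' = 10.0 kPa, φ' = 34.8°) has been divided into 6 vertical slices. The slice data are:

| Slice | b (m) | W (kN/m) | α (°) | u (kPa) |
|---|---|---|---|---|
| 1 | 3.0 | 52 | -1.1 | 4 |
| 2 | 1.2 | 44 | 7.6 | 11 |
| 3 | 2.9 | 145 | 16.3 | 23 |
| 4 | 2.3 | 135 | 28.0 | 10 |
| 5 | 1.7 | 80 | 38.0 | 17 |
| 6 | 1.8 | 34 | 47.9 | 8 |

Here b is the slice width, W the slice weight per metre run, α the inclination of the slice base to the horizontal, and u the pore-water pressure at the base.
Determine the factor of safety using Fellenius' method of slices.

Ordinary method of slices: FS = Σ[c'·Δl_i + (W_i cosα_i − u_i·Δl_i)·tanφ'] / Σ W_i sinα_i, with Δl_i = b_i / cosα_i.
Slice 1: Δl = 3.0/cos(-1.1°) = 3.001 m; N'_1 = 52·cos(-1.1°) − 4·3.001 = 40.0; c'Δl = 30.01; W sinα = -1.0
Slice 2: Δl = 1.2/cos7.6° = 1.211 m; N'_2 = 44·cos7.6° − 11·1.211 = 30.3; c'Δl = 12.11; W sinα = 5.8
Slice 3: Δl = 2.9/cos16.3° = 3.021 m; N'_3 = 145·cos16.3° − 23·3.021 = 69.7; c'Δl = 30.21; W sinα = 40.7
Slice 4: Δl = 2.3/cos28.0° = 2.605 m; N'_4 = 135·cos28.0° − 10·2.605 = 93.1; c'Δl = 26.05; W sinα = 63.4
Slice 5: Δl = 1.7/cos38.0° = 2.157 m; N'_5 = 80·cos38.0° − 17·2.157 = 26.4; c'Δl = 21.57; W sinα = 49.3
Slice 6: Δl = 1.8/cos47.9° = 2.685 m; N'_6 = 34·cos47.9° − 8·2.685 = 1.3; c'Δl = 26.85; W sinα = 25.2
Σc'Δl = 146.8 kN/m; ΣN' = 260.8 kN/m; ΣW sinα = 183.4 kN/m
Resisting = 146.8 + 260.8·tan34.8° = 146.8 + 181.3 = 328.1 kN/m
FS = 328.1 / 183.4 = 1.789

FS = 1.79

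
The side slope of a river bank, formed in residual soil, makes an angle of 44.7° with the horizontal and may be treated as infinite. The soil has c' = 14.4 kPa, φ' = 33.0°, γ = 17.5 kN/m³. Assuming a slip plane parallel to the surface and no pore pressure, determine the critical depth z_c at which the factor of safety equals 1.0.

z_c = 4.79 m

Setting FS = 1.00 in FS = [c' + γz cos²β tanφ'] / [γz sinβ cosβ] and solving for z:
z = c' / [γ cosβ (FS·sinβ − cosβ·tanφ')]
  = 14.4 / [17.5·cos44.7°·(1.00·sin44.7° − cos44.7°·tan33.0°)]
  = 14.4 / [17.5·0.7108·(1.00·0.7034 − 0.7108·0.6494)]
  = 14.4 / 3.0077 = 4.788 m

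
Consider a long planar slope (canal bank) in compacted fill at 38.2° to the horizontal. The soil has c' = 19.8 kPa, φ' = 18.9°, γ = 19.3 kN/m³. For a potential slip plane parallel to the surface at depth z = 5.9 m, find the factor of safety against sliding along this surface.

For an infinite slope with a slip plane parallel to the surface (no pore pressure): FS = [c' + γz cos²β tanφ'] / [γz sinβ cosβ].
γz = 19.3·5.9 = 113.87 kN/m²
Numerator = 19.8 + 113.87·cos²38.2°·tan18.9° = 19.8 + 113.87·0.6176·0.3424 = 43.877 kPa
Denominator = 113.87·sin38.2°·cos38.2° = 113.87·0.6184·0.7859 = 55.339 kPa
FS = 43.877 / 55.339 = 0.793

FS = 0.79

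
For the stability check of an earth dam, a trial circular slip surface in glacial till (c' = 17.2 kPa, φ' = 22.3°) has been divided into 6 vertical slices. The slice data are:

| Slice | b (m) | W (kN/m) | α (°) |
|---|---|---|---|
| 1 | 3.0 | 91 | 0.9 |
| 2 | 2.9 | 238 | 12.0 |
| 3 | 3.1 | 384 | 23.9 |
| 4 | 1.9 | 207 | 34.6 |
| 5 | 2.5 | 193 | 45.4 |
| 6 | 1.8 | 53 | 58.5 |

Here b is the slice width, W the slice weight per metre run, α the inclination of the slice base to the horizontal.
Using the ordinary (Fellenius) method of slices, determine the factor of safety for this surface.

Ordinary method of slices: FS = Σ[c'·Δl_i + (W_i cosα_i)·tanφ'] / Σ W_i sinα_i, with Δl_i = b_i / cosα_i.
Slice 1: Δl = 3.0/cos0.9° = 3.000 m; N'_1 = 91·cos0.9° = 91.0; c'Δl = 51.61; W sinα = 1.4
Slice 2: Δl = 2.9/cos12.0° = 2.965 m; N'_2 = 238·cos12.0° = 232.8; c'Δl = 50.99; W sinα = 49.5
Slice 3: Δl = 3.1/cos23.9° = 3.391 m; N'_3 = 384·cos23.9° = 351.1; c'Δl = 58.32; W sinα = 155.6
Slice 4: Δl = 1.9/cos34.6° = 2.308 m; N'_4 = 207·cos34.6° = 170.4; c'Δl = 39.70; W sinα = 117.5
Slice 5: Δl = 2.5/cos45.4° = 3.560 m; N'_5 = 193·cos45.4° = 135.5; c'Δl = 61.24; W sinα = 137.4
Slice 6: Δl = 1.8/cos58.5° = 3.445 m; N'_6 = 53·cos58.5° = 27.7; c'Δl = 59.25; W sinα = 45.2
Σc'Δl = 321.1 kN/m; ΣN' = 1008.5 kN/m; ΣW sinα = 506.6 kN/m
Resisting = 321.1 + 1008.5·tan22.3° = 321.1 + 413.6 = 734.7 kN/m
FS = 734.7 / 506.6 = 1.450

FS = 1.45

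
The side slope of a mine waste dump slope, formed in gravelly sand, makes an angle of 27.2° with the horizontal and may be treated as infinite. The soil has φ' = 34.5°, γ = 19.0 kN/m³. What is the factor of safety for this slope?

For a dry cohesionless infinite slope the factor of safety is FS = tanφ' / tanβ.
FS = tan34.5° / tan27.2° = 0.6873 / 0.5139 = 1.337

FS = 1.34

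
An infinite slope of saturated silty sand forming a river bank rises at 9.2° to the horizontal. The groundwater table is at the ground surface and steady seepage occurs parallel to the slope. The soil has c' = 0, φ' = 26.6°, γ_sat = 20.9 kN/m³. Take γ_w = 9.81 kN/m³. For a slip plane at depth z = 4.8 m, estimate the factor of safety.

FS = 1.64

With seepage parallel to the slope and the water table at the surface, the effective normal stress on the slip plane uses the buoyant unit weight γ' = γ_sat − γ_w while the driving shear stress uses γ_sat:
FS = [c' + γ' z cos²β tanφ'] / [γ_sat z sinβ cosβ]
(For c' = 0 this reduces to FS = (γ'/γ_sat)·tanφ'/tanβ.)
γ' = 20.9 − 9.81 = 11.09 kN/m³
Numerator = 0.0 + 11.09·4.8·cos²9.2°·tan26.6° = 0.0 + 11.09·4.8·0.9744·0.5008 = 25.975 kPa
Denominator = 20.9·4.8·sin9.2°·cos9.2° = 20.9·4.8·0.1599·0.9871 = 15.833 kPa
FS = 25.975 / 15.833 = 1.641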